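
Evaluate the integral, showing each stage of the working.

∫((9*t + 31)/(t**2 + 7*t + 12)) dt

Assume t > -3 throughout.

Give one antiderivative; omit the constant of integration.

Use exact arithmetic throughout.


Step 1. Decompose ∫((9*t + 31)/(t**2 + 7*t + 12)) dt by partial fractions, (9*t + 31)/(t**2 + 7*t + 12) = 5/(t + 4) + 4/(t + 3): now ∫(4/(t + 3)) dt + ∫(5/(t + 4)) dt.
Step 2. Evaluate the standard form [assuming t > -4]: now 5*log(t + 4) + ∫(4/(t + 3)) dt.
Step 3. Evaluate the standard form [assuming t > -3]: now 4*log(t + 3) + 5*log(t + 4).
Answer: 4*log(t + 3) + 5*log(t + 4).


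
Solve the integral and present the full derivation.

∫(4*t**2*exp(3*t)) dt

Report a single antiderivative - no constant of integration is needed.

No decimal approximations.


Step 1. Integrate ∫(4*t**2*exp(3*t)) dt by parts with u = t**2, dv = (4*exp(3*t)) dt, so v = 4*exp(3*t)/3: now 4*t**2*exp(3*t)/3 + ∫(-8*t*exp(3*t)/3) dt.
Step 2. Integrate ∫(-8*t*exp(3*t)/3) dt by parts with u = t, dv = (-8*exp(3*t)/3) dt, so v = -8*exp(3*t)/9: now 4*t**2*exp(3*t)/3 - 8*t*exp(3*t)/9 + ∫(8*exp(3*t)/9) dt.
Step 3. Evaluate the standard form: now 4*t**2*exp(3*t)/3 - 8*t*exp(3*t)/9 + 8*exp(3*t)/27.
Answer: 4*t**2*exp(3*t)/3 - 8*t*exp(3*t)/9 + 8*exp(3*t)/27.


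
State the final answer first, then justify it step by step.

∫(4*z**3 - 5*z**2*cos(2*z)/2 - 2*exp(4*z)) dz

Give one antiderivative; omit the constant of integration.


The answer is z**4 - 5*z**2*sin(2*z)/4 - 5*z*cos(2*z)/4 - exp(4*z)/2 + 5*sin(2*z)/8.
Step 1. Rewrite: now ∫(4*z**3) dz + ∫(-5*z**2*cos(2*z)/2) dz + ∫(-2*exp(4*z)) dz.
Step 2. Evaluate the standard form: now z**4 + ∫(-5*z**2*cos(2*z)/2) dz + ∫(-2*exp(4*z)) dz.
Step 3. Integrate ∫(-5*z**2*cos(2*z)/2) dz by parts with u = z**2, dv = (-5*cos(2*z)/2) dz, so v = -5*sin(2*z)/4: now z**4 - 5*z**2*sin(2*z)/4 + ∫(5*z*sin(2*z)/2) dz + ∫(-2*exp(4*z)) dz.
Step 4. Integrate ∫(5*z*sin(2*z)/2) dz by parts with u = z, dv = (5*sin(2*z)/2) dz, so v = -5*cos(2*z)/4: now z**4 - 5*z**2*sin(2*z)/4 - 5*z*cos(2*z)/4 + ∫(-2*exp(4*z)) dz + ∫(5*cos(2*z)/4) dz.
Step 5. Evaluate the standard form: now z**4 - 5*z**2*sin(2*z)/4 - 5*z*cos(2*z)/4 + 5*sin(2*z)/8 + ∫(-2*exp(4*z)) dz.
Step 6. Evaluate the standard form: now z**4 - 5*z**2*sin(2*z)/4 - 5*z*cos(2*z)/4 - exp(4*z)/2 + 5*sin(2*z)/8.
Answer: z**4 - 5*z**2*sin(2*z)/4 - 5*z*cos(2*z)/4 - exp(4*z)/2 + 5*sin(2*z)/8.


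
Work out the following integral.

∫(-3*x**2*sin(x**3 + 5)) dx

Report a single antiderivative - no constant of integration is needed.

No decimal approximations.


Answer: cos(x**3 + 5).


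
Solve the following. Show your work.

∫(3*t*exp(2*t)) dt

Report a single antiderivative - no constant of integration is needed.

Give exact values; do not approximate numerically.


Step 1. Integrate ∫(3*t*exp(2*t)) dt by parts with u = t, dv = (3*exp(2*t)) dt, so v = 3*exp(2*t)/2: now 3*t*exp(2*t)/2 + ∫(-3*exp(2*t)/2) dt.
Step 2. Evaluate the standard form: now 3*t*exp(2*t)/2 - 3*exp(2*t)/4.
Answer: 3*t*exp(2*t)/2 - 3*exp(2*t)/4.


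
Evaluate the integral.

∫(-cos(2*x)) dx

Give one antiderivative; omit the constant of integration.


Answer: -sin(2*x)/2.


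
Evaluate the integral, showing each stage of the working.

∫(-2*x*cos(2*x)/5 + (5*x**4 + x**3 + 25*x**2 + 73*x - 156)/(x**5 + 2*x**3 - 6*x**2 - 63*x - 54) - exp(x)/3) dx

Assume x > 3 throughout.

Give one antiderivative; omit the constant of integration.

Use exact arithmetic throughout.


Step 1. Rewrite: now ∫(-2*x*cos(2*x)/5) dx + ∫((5*x**4 + x**3 + 25*x**2 + 73*x - 156)/(x**5 + 2*x**3 - 6*x**2 - 63*x - 54)) dx + ∫(-exp(x)/3) dx.
Step 2. Decompose ∫((5*x**4 + x**3 + 25*x**2 + 73*x - 156)/(x**5 + 2*x**3 - 6*x**2 - 63*x - 54)) dx by partial fractions, (5*x**4 + x**3 + 25*x**2 + 73*x - 156)/(x**5 + 2*x**3 - 6*x**2 - 63*x - 54) = -4/(x**2 + 9) - 2/(x + 2) + 5/(x + 1) + 2/(x - 3): now ∫(-2*x*cos(2*x)/5) dx + ∫(2/(x - 3)) dx + ∫(5/(x + 1)) dx + ∫(-2/(x + 2)) dx + ∫(-4/(x**2 + 9)) dx + ∫(-exp(x)/3) dx.
Step 3. Evaluate the standard form [assuming x > -1]: now 5*log(x + 1) + ∫(-2*x*cos(2*x)/5) dx + ∫(2/(x - 3)) dx + ∫(-2/(x + 2)) dx + ∫(-4/(x**2 + 9)) dx + ∫(-exp(x)/3) dx.
Step 4. Evaluate the standard form [assuming x > -2]: now 5*log(x + 1) - 2*log(x + 2) + ∫(-2*x*cos(2*x)/5) dx + ∫(2/(x - 3)) dx + ∫(-4/(x**2 + 9)) dx + ∫(-exp(x)/3) dx.
Step 5. Evaluate the standard form [assuming x > 3]: now 2*log(x - 3) + 5*log(x + 1) - 2*log(x + 2) + ∫(-2*x*cos(2*x)/5) dx + ∫(-4/(x**2 + 9)) dx + ∫(-exp(x)/3) dx.
Step 6. Evaluate the standard form: now 2*log(x - 3) + 5*log(x + 1) - 2*log(x + 2) - 4*atan(x/3)/3 + ∫(-2*x*cos(2*x)/5) dx + ∫(-exp(x)/3) dx.
Step 7. Integrate ∫(-2*x*cos(2*x)/5) dx by parts with u = x, dv = (-2*cos(2*x)/5) dx, so v = -sin(2*x)/5: now -x*sin(2*x)/5 + 2*log(x - 3) + 5*log(x + 1) - 2*log(x + 2) - 4*atan(x/3)/3 + ∫(-exp(x)/3) dx + ∫(sin(2*x)/5) dx.
Step 8. Evaluate the standard form: now -x*sin(2*x)/5 + 2*log(x - 3) + 5*log(x + 1) - 2*log(x + 2) - cos(2*x)/10 - 4*atan(x/3)/3 + ∫(-exp(x)/3) dx.
Step 9. Evaluate the standard form: now -x*sin(2*x)/5 - exp(x)/3 + 2*log(x - 3) + 5*log(x + 1) - 2*log(x + 2) - cos(2*x)/10 - 4*atan(x/3)/3.
Answer: -x*sin(2*x)/5 - exp(x)/3 + 2*log(x - 3) + 5*log(x + 1) - 2*log(x + 2) - cos(2*x)/10 - 4*atan(x/3)/3.


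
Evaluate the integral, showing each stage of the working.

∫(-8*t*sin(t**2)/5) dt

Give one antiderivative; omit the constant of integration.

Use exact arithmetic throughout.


Step 1. Substitute u = t**2, turning ∫(-8*t*sin(t**2)/5) dt into ∫(-4*sin(u)/5) du: now ∫(-4*sin(u)/5) du.
Step 2. Evaluate the standard form: now 4*cos(u)/5.
Step 3. Substitute back u = t**2: now 4*cos(t**2)/5.
Answer: 4*cos(t**2)/5.


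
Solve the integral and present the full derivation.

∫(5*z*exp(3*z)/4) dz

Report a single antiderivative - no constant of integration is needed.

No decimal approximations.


Step 1. Integrate ∫(5*z*exp(3*z)/4) dz by parts with u = z, dv = (5*exp(3*z)/4) dz, so v = 5*exp(3*z)/12: now 5*z*exp(3*z)/12 + ∫(-5*exp(3*z)/12) dz.
Step 2. Evaluate the standard form: now 5*z*exp(3*z)/12 - 5*exp(3*z)/36.
Answer: 5*z*exp(3*z)/12 - 5*exp(3*z)/36.


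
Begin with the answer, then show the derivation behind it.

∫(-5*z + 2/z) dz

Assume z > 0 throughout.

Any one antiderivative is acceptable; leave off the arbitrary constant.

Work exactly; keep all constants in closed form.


The answer is -5*z**2/2 + 2*log(z).
Step 1. Rewrite: now ∫(2/z) dz + ∫(-5*z) dz.
Step 2. Evaluate the standard form: now -5*z**2/2 + ∫(2/z) dz.
Step 3. Evaluate the standard form [assuming z > 0]: now -5*z**2/2 + 2*log(z).
Answer: -5*z**2/2 + 2*log(z).


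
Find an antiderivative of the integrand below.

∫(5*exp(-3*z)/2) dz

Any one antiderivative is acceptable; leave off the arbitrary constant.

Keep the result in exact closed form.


Answer: -5*exp(-3*z)/6.


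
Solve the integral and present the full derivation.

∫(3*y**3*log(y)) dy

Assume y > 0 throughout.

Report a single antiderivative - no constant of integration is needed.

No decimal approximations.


Step 1. Integrate ∫(3*y**3*log(y)) dy by parts with u = log(y), dv = (3*y**3) dy, so v = 3*y**4/4 [assuming y > 0]: now 3*y**4*log(y)/4 + ∫(-3*y**3/4) dy.
Step 2. Evaluate the standard form: now 3*y**4*log(y)/4 - 3*y**4/16.
Answer: 3*y**4*log(y)/4 - 3*y**4/16.


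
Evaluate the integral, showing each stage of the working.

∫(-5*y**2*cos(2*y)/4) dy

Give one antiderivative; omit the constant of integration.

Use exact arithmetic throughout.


Step 1. Integrate ∫(-5*y**2*cos(2*y)/4) dy by parts with u = y**2, dv = (-5*cos(2*y)/4) dy, so v = -5*sin(2*y)/8: now -5*y**2*sin(2*y)/8 + ∫(5*y*sin(2*y)/4) dy.
Step 2. Integrate ∫(5*y*sin(2*y)/4) dy by parts with u = y, dv = (5*sin(2*y)/4) dy, so v = -5*cos(2*y)/8: now -5*y**2*sin(2*y)/8 - 5*y*cos(2*y)/8 + ∫(5*cos(2*y)/8) dy.
Step 3. Evaluate the standard form: now -5*y**2*sin(2*y)/8 - 5*y*cos(2*y)/8 + 5*sin(2*y)/16.
Answer: -5*y**2*sin(2*y)/8 - 5*y*cos(2*y)/8 + 5*sin(2*y)/16.


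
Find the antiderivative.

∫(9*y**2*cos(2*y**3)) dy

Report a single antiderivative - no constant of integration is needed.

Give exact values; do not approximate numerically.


Answer: 3*sin(2*y**3)/2.


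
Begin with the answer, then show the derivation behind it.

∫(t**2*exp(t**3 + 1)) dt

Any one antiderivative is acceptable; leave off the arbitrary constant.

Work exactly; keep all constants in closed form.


The answer is exp(t**3 + 1)/3.
Step 1. Substitute u = t**3 + 1, turning ∫(t**2*exp(t**3 + 1)) dt into ∫(exp(u)/3) du: now ∫(exp(u)/3) du.
Step 2. Evaluate the standard form: now exp(u)/3.
Step 3. Substitute back u = t**3 + 1: now exp(t**3 + 1)/3.
Answer: exp(t**3 + 1)/3.


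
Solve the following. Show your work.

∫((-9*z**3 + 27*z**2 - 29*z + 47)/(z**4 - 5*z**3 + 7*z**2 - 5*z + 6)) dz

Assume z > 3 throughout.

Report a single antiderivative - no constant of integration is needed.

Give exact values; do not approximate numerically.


Step 1. Decompose ∫((-9*z**3 + 27*z**2 - 29*z + 47)/(z**4 - 5*z**3 + 7*z**2 - 5*z + 6)) dz by partial fractions, (-9*z**3 + 27*z**2 - 29*z + 47)/(z**4 - 5*z**3 + 7*z**2 - 5*z + 6) = 4/(z**2 + 1) - 5/(z - 2) - 4/(z - 3): now ∫(-4/(z - 3)) dz + ∫(-5/(z - 2)) dz + ∫(4/(z**2 + 1)) dz.
Step 2. Evaluate the standard form [assuming z > 3]: now -4*log(z - 3) + ∫(-5/(z - 2)) dz + ∫(4/(z**2 + 1)) dz.
Step 3. Evaluate the standard form [assuming z > 2]: now -4*log(z - 3) - 5*log(z - 2) + ∫(4/(z**2 + 1)) dz.
Step 4. Evaluate the standard form: now -4*log(z - 3) - 5*log(z - 2) + 4*atan(z).
Answer: -4*log(z - 3) - 5*log(z - 2) + 4*atan(z).


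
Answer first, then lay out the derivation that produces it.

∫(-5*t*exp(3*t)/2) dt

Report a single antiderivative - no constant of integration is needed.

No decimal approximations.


The answer is -5*t*exp(3*t)/6 + 5*exp(3*t)/18.
Step 1. Integrate ∫(-5*t*exp(3*t)/2) dt by parts with u = t, dv = (-5*exp(3*t)/2) dt, so v = -5*exp(3*t)/6: now -5*t*exp(3*t)/6 + ∫(5*exp(3*t)/6) dt.
Step 2. Evaluate the standard form: now -5*t*exp(3*t)/6 + 5*exp(3*t)/18.
Answer: -5*t*exp(3*t)/6 + 5*exp(3*t)/18.


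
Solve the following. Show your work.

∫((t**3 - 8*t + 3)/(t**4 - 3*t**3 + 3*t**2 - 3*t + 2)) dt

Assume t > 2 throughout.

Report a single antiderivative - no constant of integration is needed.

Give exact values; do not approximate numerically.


Step 1. Decompose ∫((t**3 - 8*t + 3)/(t**4 - 3*t**3 + 3*t**2 - 3*t + 2)) dt by partial fractions, (t**3 - 8*t + 3)/(t**4 - 3*t**3 + 3*t**2 - 3*t + 2) = 3/(t**2 + 1) + 2/(t - 1) - 1/(t - 2): now ∫(-1/(t - 2)) dt + ∫(2/(t - 1)) dt + ∫(3/(t**2 + 1)) dt.
Step 2. Evaluate the standard form [assuming t > 2]: now -log(t - 2) + ∫(2/(t - 1)) dt + ∫(3/(t**2 + 1)) dt.
Step 3. Evaluate the standard form [assuming t > 1]: now -log(t - 2) + 2*log(t - 1) + ∫(3/(t**2 + 1)) dt.
Step 4. Evaluate the standard form: now -log(t - 2) + 2*log(t - 1) + 3*atan(t).
Answer: -log(t - 2) + 2*log(t - 1) + 3*atan(t).


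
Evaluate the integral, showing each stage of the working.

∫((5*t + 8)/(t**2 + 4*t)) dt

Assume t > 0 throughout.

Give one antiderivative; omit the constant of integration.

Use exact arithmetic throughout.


Step 1. Decompose ∫((5*t + 8)/(t**2 + 4*t)) dt by partial fractions, (5*t + 8)/(t**2 + 4*t) = 3/(t + 4) + 2/t: now ∫(2/t) dt + ∫(3/(t + 4)) dt.
Step 2. Evaluate the standard form [assuming t > -4]: now 3*log(t + 4) + ∫(2/t) dt.
Step 3. Evaluate the standard form [assuming t > 0]: now 2*log(t) + 3*log(t + 4).
Answer: 2*log(t) + 3*log(t + 4).


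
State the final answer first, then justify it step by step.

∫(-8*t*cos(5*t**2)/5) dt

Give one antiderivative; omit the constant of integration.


The answer is -4*sin(5*t**2)/25.
Step 1. Substitute u = t**2, turning ∫(-8*t*cos(5*t**2)/5) dt into ∫(-4*cos(5*u)/5) du: now ∫(-4*cos(5*u)/5) du.
Step 2. Evaluate the standard form: now -4*sin(5*u)/25.
Step 3. Substitute back u = t**2: now -4*sin(5*t**2)/25.
Answer: -4*sin(5*t**2)/25.


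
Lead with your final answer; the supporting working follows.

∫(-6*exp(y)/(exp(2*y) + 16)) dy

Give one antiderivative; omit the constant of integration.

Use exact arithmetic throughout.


The answer is -3*atan(exp(y)/4)/2.
Step 1. Substitute u = exp(y), turning ∫(-6*exp(y)/(exp(2*y) + 16)) dy into ∫(-6/(u**2 + 16)) du: now ∫(-6/(u**2 + 16)) du.
Step 2. Evaluate the standard form: now -3*atan(u/4)/2.
Step 3. Substitute back u = exp(y): now -3*atan(exp(y)/4)/2.
Answer: -3*atan(exp(y)/4)/2.


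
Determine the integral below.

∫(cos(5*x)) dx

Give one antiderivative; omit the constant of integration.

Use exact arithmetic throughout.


Answer: sin(5*x)/5.


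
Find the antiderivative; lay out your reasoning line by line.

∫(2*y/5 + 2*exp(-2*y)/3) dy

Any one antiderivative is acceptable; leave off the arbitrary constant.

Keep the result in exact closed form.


Step 1. Rewrite: now ∫(2*y/5) dy + ∫(2*exp(-2*y)/3) dy.
Step 2. Evaluate the standard form: now y**2/5 + ∫(2*exp(-2*y)/3) dy.
Step 3. Evaluate the standard form: now y**2/5 - exp(-2*y)/3.
Answer: y**2/5 - exp(-2*y)/3.


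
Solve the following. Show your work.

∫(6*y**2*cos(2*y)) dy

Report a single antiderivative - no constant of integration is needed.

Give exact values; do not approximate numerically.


Step 1. Integrate ∫(6*y**2*cos(2*y)) dy by parts with u = y**2, dv = (6*cos(2*y)) dy, so v = 3*sin(2*y): now 3*y**2*sin(2*y) + ∫(-6*y*sin(2*y)) dy.
Step 2. Integrate ∫(-6*y*sin(2*y)) dy by parts with u = y, dv = (-6*sin(2*y)) dy, so v = 3*cos(2*y): now 3*y**2*sin(2*y) + 3*y*cos(2*y) + ∫(-3*cos(2*y)) dy.
Step 3. Evaluate the standard form: now 3*y**2*sin(2*y) + 3*y*cos(2*y) - 3*sin(2*y)/2.
Answer: 3*y**2*sin(2*y) + 3*y*cos(2*y) - 3*sin(2*y)/2.


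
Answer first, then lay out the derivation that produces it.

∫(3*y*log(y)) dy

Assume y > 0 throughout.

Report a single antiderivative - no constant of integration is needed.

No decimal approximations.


The answer is 3*y**2*log(y)/2 - 3*y**2/4.
Step 1. Integrate ∫(3*y*log(y)) dy by parts with u = log(y), dv = (3*y) dy, so v = 3*y**2/2 [assuming y > 0]: now 3*y**2*log(y)/2 + ∫(-3*y/2) dy.
Step 2. Evaluate the standard form: now 3*y**2*log(y)/2 - 3*y**2/4.
Answer: 3*y**2*log(y)/2 - 3*y**2/4.


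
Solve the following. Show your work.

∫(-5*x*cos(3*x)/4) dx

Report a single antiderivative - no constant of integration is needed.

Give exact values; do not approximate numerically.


Step 1. Integrate ∫(-5*x*cos(3*x)/4) dx by parts with u = x, dv = (-5*cos(3*x)/4) dx, so v = -5*sin(3*x)/12: now -5*x*sin(3*x)/12 + ∫(5*sin(3*x)/12) dx.
Step 2. Evaluate the standard form: now -5*x*sin(3*x)/12 - 5*cos(3*x)/36.
Answer: -5*x*sin(3*x)/12 - 5*cos(3*x)/36.


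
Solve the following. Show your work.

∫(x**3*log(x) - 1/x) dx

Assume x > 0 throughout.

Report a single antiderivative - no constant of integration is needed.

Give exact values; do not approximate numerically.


Step 1. Rewrite: now ∫(-1/x) dx + ∫(x**3*log(x)) dx.
Step 2. Evaluate the standard form [assuming x > 0]: now -log(x) + ∫(x**3*log(x)) dx.
Step 3. Integrate ∫(x**3*log(x)) dx by parts with u = log(x), dv = (x**3) dx, so v = x**4/4 [assuming x > 0]: now x**4*log(x)/4 - log(x) + ∫(-x**3/4) dx.
Step 4. Evaluate the standard form: now x**4*log(x)/4 - x**4/16 - log(x).
Answer: x**4*log(x)/4 - x**4/16 - log(x).


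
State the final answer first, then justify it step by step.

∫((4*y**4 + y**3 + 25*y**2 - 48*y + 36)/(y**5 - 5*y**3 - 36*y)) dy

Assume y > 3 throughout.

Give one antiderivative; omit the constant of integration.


The answer is -log(y) + 2*log(y - 3) + 3*log(y + 3) + 2*atan(y/2).
Step 1. Decompose ∫((4*y**4 + y**3 + 25*y**2 - 48*y + 36)/(y**5 - 5*y**3 - 36*y)) dy by partial fractions, (4*y**4 + y**3 + 25*y**2 - 48*y + 36)/(y**5 - 5*y**3 - 36*y) = 4/(y**2 + 4) + 3/(y + 3) + 2/(y - 3) - 1/y: now ∫(-1/y) dy + ∫(2/(y - 3)) dy + ∫(3/(y + 3)) dy + ∫(4/(y**2 + 4)) dy.
Step 2. Evaluate the standard form [assuming y > 0]: now -log(y) + ∫(2/(y - 3)) dy + ∫(3/(y + 3)) dy + ∫(4/(y**2 + 4)) dy.
Step 3. Evaluate the standard form [assuming y > 3]: now -log(y) + 2*log(y - 3) + ∫(3/(y + 3)) dy + ∫(4/(y**2 + 4)) dy.
Step 4. Evaluate the standard form [assuming y > -3]: now -log(y) + 2*log(y - 3) + 3*log(y + 3) + ∫(4/(y**2 + 4)) dy.
Step 5. Evaluate the standard form: now -log(y) + 2*log(y - 3) + 3*log(y + 3) + 2*atan(y/2).
Answer: -log(y) + 2*log(y - 3) + 3*log(y + 3) + 2*atan(y/2).


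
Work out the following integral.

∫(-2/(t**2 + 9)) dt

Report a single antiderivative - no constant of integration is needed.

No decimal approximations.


Answer: -2*atan(t/3)/3.


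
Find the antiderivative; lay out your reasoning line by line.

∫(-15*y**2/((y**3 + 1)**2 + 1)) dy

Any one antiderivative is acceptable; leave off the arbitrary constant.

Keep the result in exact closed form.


Step 1. Substitute u = y**3 + 1, turning ∫(-15*y**2/((y**3 + 1)**2 + 1)) dy into ∫(-5/(u**2 + 1)) du: now ∫(-5/(u**2 + 1)) du.
Step 2. Evaluate the standard form: now -5*atan(u).
Step 3. Substitute back u = y**3 + 1: now -5*atan(y**3 + 1).
Answer: -5*atan(y**3 + 1).


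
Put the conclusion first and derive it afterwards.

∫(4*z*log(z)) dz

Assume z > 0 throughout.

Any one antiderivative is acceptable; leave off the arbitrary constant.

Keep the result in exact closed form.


The answer is 2*z**2*log(z) - z**2.
Step 1. Integrate ∫(4*z*log(z)) dz by parts with u = log(z), dv = (4*z) dz, so v = 2*z**2 [assuming z > 0]: now 2*z**2*log(z) + ∫(-2*z) dz.
Step 2. Evaluate the standard form: now 2*z**2*log(z) - z**2.
Answer: 2*z**2*log(z) - z**2.


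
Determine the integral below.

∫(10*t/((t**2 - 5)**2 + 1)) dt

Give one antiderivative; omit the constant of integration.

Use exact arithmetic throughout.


Answer: 5*atan(t**2 - 5).


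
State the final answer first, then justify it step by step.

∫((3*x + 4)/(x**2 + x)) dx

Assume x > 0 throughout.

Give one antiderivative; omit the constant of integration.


The answer is 4*log(x) - log(x + 1).
Step 1. Decompose ∫((3*x + 4)/(x**2 + x)) dx by partial fractions, (3*x + 4)/(x**2 + x) = -1/(x + 1) + 4/x: now ∫(4/x) dx + ∫(-1/(x + 1)) dx.
Step 2. Evaluate the standard form [assuming x > -1]: now -log(x + 1) + ∫(4/x) dx.
Step 3. Evaluate the standard form [assuming x > 0]: now 4*log(x) - log(x + 1).
Answer: 4*log(x) - log(x + 1).


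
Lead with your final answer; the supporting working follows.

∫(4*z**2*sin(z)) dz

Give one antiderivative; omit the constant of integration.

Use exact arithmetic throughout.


The answer is -4*z**2*cos(z) + 8*z*sin(z) + 8*cos(z).
Step 1. Integrate ∫(4*z**2*sin(z)) dz by parts with u = z**2, dv = (4*sin(z)) dz, so v = -4*cos(z): now -4*z**2*cos(z) + ∫(8*z*cos(z)) dz.
Step 2. Integrate ∫(8*z*cos(z)) dz by parts with u = z, dv = (8*cos(z)) dz, so v = 8*sin(z): now -4*z**2*cos(z) + 8*z*sin(z) + ∫(-8*sin(z)) dz.
Step 3. Evaluate the standard form: now -4*z**2*cos(z) + 8*z*sin(z) + 8*cos(z).
Answer: -4*z**2*cos(z) + 8*z*sin(z) + 8*cos(z).


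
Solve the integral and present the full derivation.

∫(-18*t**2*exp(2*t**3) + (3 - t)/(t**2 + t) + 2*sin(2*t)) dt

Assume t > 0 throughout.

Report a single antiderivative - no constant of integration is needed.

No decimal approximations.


Step 1. Rewrite: now ∫(-18*t**2*exp(2*t**3)) dt + ∫((3 - t)/(t**2 + t)) dt + ∫(2*sin(2*t)) dt.
Step 2. Decompose ∫((3 - t)/(t**2 + t)) dt by partial fractions, (3 - t)/(t**2 + t) = -4/(t + 1) + 3/t: now ∫(3/t) dt + ∫(-18*t**2*exp(2*t**3)) dt + ∫(-4/(t + 1)) dt + ∫(2*sin(2*t)) dt.
Step 3. Evaluate the standard form [assuming t > 0]: now 3*log(t) + ∫(-18*t**2*exp(2*t**3)) dt + ∫(-4/(t + 1)) dt + ∫(2*sin(2*t)) dt.
Step 4. Evaluate the standard form [assuming t > -1]: now 3*log(t) - 4*log(t + 1) + ∫(-18*t**2*exp(2*t**3)) dt + ∫(2*sin(2*t)) dt.
Step 5. Substitute u = t**3, turning ∫(-18*t**2*exp(2*t**3)) dt into ∫(-6*exp(2*u)) du: now 3*log(t) - 4*log(t + 1) + ∫(-6*exp(2*u)) du + ∫(2*sin(2*t)) dt.
Step 6. Evaluate the standard form: now -3*exp(2*u) + 3*log(t) - 4*log(t + 1) + ∫(2*sin(2*t)) dt.
Step 7. Substitute back u = t**3: now -3*exp(2*t**3) + 3*log(t) - 4*log(t + 1) + ∫(2*sin(2*t)) dt.
Step 8. Evaluate the standard form: now -3*exp(2*t**3) + 3*log(t) - 4*log(t + 1) - cos(2*t).
Answer: -3*exp(2*t**3) + 3*log(t) - 4*log(t + 1) - cos(2*t).


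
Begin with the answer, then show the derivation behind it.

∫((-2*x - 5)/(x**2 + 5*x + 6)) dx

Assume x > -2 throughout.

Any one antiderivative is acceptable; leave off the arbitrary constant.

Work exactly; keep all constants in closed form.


The answer is -log(x + 2) - log(x + 3).
Step 1. Decompose ∫((-2*x - 5)/(x**2 + 5*x + 6)) dx by partial fractions, (-2*x - 5)/(x**2 + 5*x + 6) = -1/(x + 3) - 1/(x + 2): now ∫(-1/(x + 2)) dx + ∫(-1/(x + 3)) dx.
Step 2. Evaluate the standard form [assuming x > -3]: now -log(x + 3) + ∫(-1/(x + 2)) dx.
Step 3. Evaluate the standard form [assuming x > -2]: now -log(x + 2) - log(x + 3).
Answer: -log(x + 2) - log(x + 3).


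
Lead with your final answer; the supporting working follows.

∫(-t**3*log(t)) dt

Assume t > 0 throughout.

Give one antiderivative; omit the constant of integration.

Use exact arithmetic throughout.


The answer is -t**4*log(t)/4 + t**4/16.
Step 1. Integrate ∫(-t**3*log(t)) dt by parts with u = log(t), dv = (-t**3) dt, so v = -t**4/4 [assuming t > 0]: now -t**4*log(t)/4 + ∫(t**3/4) dt.
Step 2. Evaluate the standard form: now -t**4*log(t)/4 + t**4/16.
Answer: -t**4*log(t)/4 + t**4/16.


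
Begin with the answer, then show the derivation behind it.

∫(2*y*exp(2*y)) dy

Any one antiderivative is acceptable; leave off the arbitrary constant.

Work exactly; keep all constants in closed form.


The answer is y*exp(2*y) - exp(2*y)/2.
Step 1. Integrate ∫(2*y*exp(2*y)) dy by parts with u = y, dv = (2*exp(2*y)) dy, so v = exp(2*y): now y*exp(2*y) + ∫(-exp(2*y)) dy.
Step 2. Evaluate the standard form: now y*exp(2*y) - exp(2*y)/2.
Answer: y*exp(2*y) - exp(2*y)/2.


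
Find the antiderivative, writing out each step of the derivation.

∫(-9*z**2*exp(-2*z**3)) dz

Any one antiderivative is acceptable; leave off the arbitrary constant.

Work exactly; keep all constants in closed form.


Step 1. Substitute u = z**3, turning ∫(-9*z**2*exp(-2*z**3)) dz into ∫(-3*exp(-2*u)) du: now ∫(-3*exp(-2*u)) du.
Step 2. Evaluate the standard form: now 3*exp(-2*u)/2.
Step 3. Substitute back u = z**3: now 3*exp(-2*z**3)/2.
Answer: 3*exp(-2*z**3)/2.


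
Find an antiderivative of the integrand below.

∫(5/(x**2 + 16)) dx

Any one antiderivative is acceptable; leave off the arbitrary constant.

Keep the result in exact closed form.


Answer: 5*atan(x/4)/4.


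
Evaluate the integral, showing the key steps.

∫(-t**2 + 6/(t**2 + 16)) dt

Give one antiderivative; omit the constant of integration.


Step 1. Rewrite: now ∫(-t**2) dt + ∫(6/(t**2 + 16)) dt.
Step 2. Evaluate the standard form: now -t**3/3 + ∫(6/(t**2 + 16)) dt.
Step 3. Evaluate the standard form: now -t**3/3 + 3*atan(t/4)/2.
Answer: -t**3/3 + 3*atan(t/4)/2.


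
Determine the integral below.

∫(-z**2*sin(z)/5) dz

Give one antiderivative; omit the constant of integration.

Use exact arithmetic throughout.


Answer: z**2*cos(z)/5 - 2*z*sin(z)/5 - 2*cos(z)/5.


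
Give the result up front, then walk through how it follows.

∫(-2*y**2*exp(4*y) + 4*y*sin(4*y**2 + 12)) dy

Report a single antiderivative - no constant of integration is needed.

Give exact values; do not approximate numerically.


The answer is -y**2*exp(4*y)/2 + y*exp(4*y)/4 - exp(4*y)/16 - cos(4*y**2 + 12)/2.
Step 1. Rewrite: now ∫(4*y*sin(4*y**2 + 12)) dy + ∫(-2*y**2*exp(4*y)) dy.
Step 2. Integrate ∫(-2*y**2*exp(4*y)) dy by parts with u = y**2, dv = (-2*exp(4*y)) dy, so v = -exp(4*y)/2: now -y**2*exp(4*y)/2 + ∫(y*exp(4*y)) dy + ∫(4*y*sin(4*y**2 + 12)) dy.
Step 3. Integrate ∫(y*exp(4*y)) dy by parts with u = y, dv = (exp(4*y)) dy, so v = exp(4*y)/4: now -y**2*exp(4*y)/2 + y*exp(4*y)/4 + ∫(4*y*sin(4*y**2 + 12)) dy + ∫(-exp(4*y)/4) dy.
Step 4. Evaluate the standard form: now -y**2*exp(4*y)/2 + y*exp(4*y)/4 - exp(4*y)/16 + ∫(4*y*sin(4*y**2 + 12)) dy.
Step 5. Substitute u = y**2 + 3, turning ∫(4*y*sin(4*y**2 + 12)) dy into ∫(2*sin(4*u)) du: now -y**2*exp(4*y)/2 + y*exp(4*y)/4 - exp(4*y)/16 + ∫(2*sin(4*u)) du.
Step 6. Evaluate the standard form: now -y**2*exp(4*y)/2 + y*exp(4*y)/4 - exp(4*y)/16 - cos(4*u)/2.
Step 7. Substitute back u = y**2 + 3: now -y**2*exp(4*y)/2 + y*exp(4*y)/4 - exp(4*y)/16 - cos(4*y**2 + 12)/2.
Answer: -y**2*exp(4*y)/2 + y*exp(4*y)/4 - exp(4*y)/16 - cos(4*y**2 + 12)/2.


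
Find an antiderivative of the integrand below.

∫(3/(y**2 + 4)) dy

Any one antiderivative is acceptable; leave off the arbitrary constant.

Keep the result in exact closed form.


Answer: 3*atan(y/2)/2.


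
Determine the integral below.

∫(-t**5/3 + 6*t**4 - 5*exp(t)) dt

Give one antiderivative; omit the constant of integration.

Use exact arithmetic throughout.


Answer: -t**6/18 + 6*t**5/5 - 5*exp(t).


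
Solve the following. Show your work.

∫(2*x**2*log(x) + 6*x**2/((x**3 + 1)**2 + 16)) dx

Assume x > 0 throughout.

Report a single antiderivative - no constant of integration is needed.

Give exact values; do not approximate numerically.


Step 1. Rewrite: now ∫(6*x**2/((x**3 + 1)**2 + 16)) dx + ∫(2*x**2*log(x)) dx.
Step 2. Integrate ∫(2*x**2*log(x)) dx by parts with u = log(x), dv = (2*x**2) dx, so v = 2*x**3/3 [assuming x > 0]: now 2*x**3*log(x)/3 + ∫(-2*x**2/3) dx + ∫(6*x**2/((x**3 + 1)**2 + 16)) dx.
Step 3. Evaluate the standard form: now 2*x**3*log(x)/3 - 2*x**3/9 + ∫(6*x**2/((x**3 + 1)**2 + 16)) dx.
Step 4. Substitute u = x**3 + 1, turning ∫(6*x**2/((x**3 + 1)**2 + 16)) dx into ∫(2/(u**2 + 16)) du: now 2*x**3*log(x)/3 - 2*x**3/9 + ∫(2/(u**2 + 16)) du.
Step 5. Evaluate the standard form: now 2*x**3*log(x)/3 - 2*x**3/9 + atan(u/4)/2.
Step 6. Substitute back u = x**3 + 1: now 2*x**3*log(x)/3 - 2*x**3/9 + atan(x**3/4 + 1/4)/2.
Answer: 2*x**3*log(x)/3 - 2*x**3/9 + atan(x**3/4 + 1/4)/2.


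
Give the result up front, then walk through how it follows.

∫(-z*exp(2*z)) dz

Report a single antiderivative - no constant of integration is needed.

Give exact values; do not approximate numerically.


The answer is -z*exp(2*z)/2 + exp(2*z)/4.
Step 1. Integrate ∫(-z*exp(2*z)) dz by parts with u = z, dv = (-exp(2*z)) dz, so v = -exp(2*z)/2: now -z*exp(2*z)/2 + ∫(exp(2*z)/2) dz.
Step 2. Evaluate the standard form: now -z*exp(2*z)/2 + exp(2*z)/4.
Answer: -z*exp(2*z)/2 + exp(2*z)/4.


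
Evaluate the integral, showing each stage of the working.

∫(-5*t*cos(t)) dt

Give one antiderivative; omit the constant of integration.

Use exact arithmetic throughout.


Step 1. Integrate ∫(-5*t*cos(t)) dt by parts with u = t, dv = (-5*cos(t)) dt, so v = -5*sin(t): now -5*t*sin(t) + ∫(5*sin(t)) dt.
Step 2. Evaluate the standard form: now -5*t*sin(t) - 5*cos(t).
Answer: -5*t*sin(t) - 5*cos(t).


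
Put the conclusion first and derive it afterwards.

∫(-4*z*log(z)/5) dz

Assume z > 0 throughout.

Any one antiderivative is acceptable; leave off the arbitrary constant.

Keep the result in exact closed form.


The answer is -2*z**2*log(z)/5 + z**2/5.
Step 1. Integrate ∫(-4*z*log(z)/5) dz by parts with u = log(z), dv = (-4*z/5) dz, so v = -2*z**2/5 [assuming z > 0]: now -2*z**2*log(z)/5 + ∫(2*z/5) dz.
Step 2. Evaluate the standard form: now -2*z**2*log(z)/5 + z**2/5.
Answer: -2*z**2*log(z)/5 + z**2/5.


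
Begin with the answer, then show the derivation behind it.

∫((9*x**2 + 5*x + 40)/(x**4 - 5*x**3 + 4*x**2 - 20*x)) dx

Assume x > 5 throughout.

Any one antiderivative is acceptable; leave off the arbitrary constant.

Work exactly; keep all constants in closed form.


The answer is -2*log(x) + 2*log(x - 5) - atan(x/2)/2.
Step 1. Decompose ∫((9*x**2 + 5*x + 40)/(x**4 - 5*x**3 + 4*x**2 - 20*x)) dx by partial fractions, (9*x**2 + 5*x + 40)/(x**4 - 5*x**3 + 4*x**2 - 20*x) = -1/(x**2 + 4) + 2/(x - 5) - 2/x: now ∫(-2/x) dx + ∫(2/(x - 5)) dx + ∫(-1/(x**2 + 4)) dx.
Step 2. Evaluate the standard form [assuming x > 5]: now 2*log(x - 5) + ∫(-2/x) dx + ∫(-1/(x**2 + 4)) dx.
Step 3. Evaluate the standard form [assuming x > 0]: now -2*log(x) + 2*log(x - 5) + ∫(-1/(x**2 + 4)) dx.
Step 4. Evaluate the standard form: now -2*log(x) + 2*log(x - 5) - atan(x/2)/2.
Answer: -2*log(x) + 2*log(x - 5) - atan(x/2)/2.


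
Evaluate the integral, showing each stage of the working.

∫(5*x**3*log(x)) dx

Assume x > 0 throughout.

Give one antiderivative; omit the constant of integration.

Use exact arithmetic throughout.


Step 1. Integrate ∫(5*x**3*log(x)) dx by parts with u = log(x), dv = (5*x**3) dx, so v = 5*x**4/4 [assuming x > 0]: now 5*x**4*log(x)/4 + ∫(-5*x**3/4) dx.
Step 2. Evaluate the standard form: now 5*x**4*log(x)/4 - 5*x**4/16.
Answer: 5*x**4*log(x)/4 - 5*x**4/16.


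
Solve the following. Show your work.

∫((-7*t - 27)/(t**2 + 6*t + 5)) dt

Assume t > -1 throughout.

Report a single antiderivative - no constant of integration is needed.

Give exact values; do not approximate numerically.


Step 1. Decompose ∫((-7*t - 27)/(t**2 + 6*t + 5)) dt by partial fractions, (-7*t - 27)/(t**2 + 6*t + 5) = -2/(t + 5) - 5/(t + 1): now ∫(-5/(t + 1)) dt + ∫(-2/(t + 5)) dt.
Step 2. Evaluate the standard form [assuming t > -1]: now -5*log(t + 1) + ∫(-2/(t + 5)) dt.
Step 3. Evaluate the standard form [assuming t > -5]: now -5*log(t + 1) - 2*log(t + 5).
Answer: -5*log(t + 1) - 2*log(t + 5).


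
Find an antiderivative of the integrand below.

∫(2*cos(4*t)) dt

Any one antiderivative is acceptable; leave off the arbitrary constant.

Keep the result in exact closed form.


Answer: sin(4*t)/2.


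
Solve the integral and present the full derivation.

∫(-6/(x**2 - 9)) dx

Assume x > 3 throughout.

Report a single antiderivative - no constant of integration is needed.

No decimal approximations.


Step 1. Decompose ∫(-6/(x**2 - 9)) dx by partial fractions, -6/(x**2 - 9) = 1/(x + 3) - 1/(x - 3): now ∫(-1/(x - 3)) dx + ∫(1/(x + 3)) dx.
Step 2. Evaluate the standard form [assuming x > 3]: now -log(x - 3) + ∫(1/(x + 3)) dx.
Step 3. Evaluate the standard form [assuming x > -3]: now -log(x - 3) + log(x + 3).
Answer: -log(x - 3) + log(x + 3).


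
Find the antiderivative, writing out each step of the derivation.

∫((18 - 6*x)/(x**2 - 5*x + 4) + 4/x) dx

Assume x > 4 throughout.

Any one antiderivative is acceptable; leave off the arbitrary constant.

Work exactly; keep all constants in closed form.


Step 1. Rewrite: now ∫(4/x) dx + ∫((18 - 6*x)/(x**2 - 5*x + 4)) dx.
Step 2. Decompose ∫((18 - 6*x)/(x**2 - 5*x + 4)) dx by partial fractions, (18 - 6*x)/(x**2 - 5*x + 4) = -4/(x - 1) - 2/(x - 4): now ∫(4/x) dx + ∫(-2/(x - 4)) dx + ∫(-4/(x - 1)) dx.
Step 3. Evaluate the standard form [assuming x > 4]: now -2*log(x - 4) + ∫(4/x) dx + ∫(-4/(x - 1)) dx.
Step 4. Evaluate the standard form [assuming x > 1]: now -2*log(x - 4) - 4*log(x - 1) + ∫(4/x) dx.
Step 5. Evaluate the standard form [assuming x > 0]: now 4*log(x) - 2*log(x - 4) - 4*log(x - 1).
Answer: 4*log(x) - 2*log(x - 4) - 4*log(x - 1).


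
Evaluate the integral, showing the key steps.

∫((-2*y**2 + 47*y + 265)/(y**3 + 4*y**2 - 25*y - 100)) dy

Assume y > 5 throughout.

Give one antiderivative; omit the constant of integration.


Step 1. Decompose ∫((-2*y**2 + 47*y + 265)/(y**3 + 4*y**2 - 25*y - 100)) dy by partial fractions, (-2*y**2 + 47*y + 265)/(y**3 + 4*y**2 - 25*y - 100) = -2/(y + 5) - 5/(y + 4) + 5/(y - 5): now ∫(5/(y - 5)) dy + ∫(-5/(y + 4)) dy + ∫(-2/(y + 5)) dy.
Step 2. Evaluate the standard form [assuming y > -4]: now -5*log(y + 4) + ∫(5/(y - 5)) dy + ∫(-2/(y + 5)) dy.
Step 3. Evaluate the standard form [assuming y > 5]: now 5*log(y - 5) - 5*log(y + 4) + ∫(-2/(y + 5)) dy.
Step 4. Evaluate the standard form [assuming y > -5]: now 5*log(y - 5) - 5*log(y + 4) - 2*log(y + 5).
Answer: 5*log(y - 5) - 5*log(y + 4) - 2*log(y + 5).


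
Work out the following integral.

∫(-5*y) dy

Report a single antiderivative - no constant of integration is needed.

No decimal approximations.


Answer: -5*y**2/2.


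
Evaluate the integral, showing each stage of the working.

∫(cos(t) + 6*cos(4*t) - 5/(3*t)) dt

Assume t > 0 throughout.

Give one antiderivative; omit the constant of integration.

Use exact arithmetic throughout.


Step 1. Rewrite: now ∫(-5/(3*t)) dt + ∫(cos(t)) dt + ∫(6*cos(4*t)) dt.
Step 2. Evaluate the standard form: now 3*sin(4*t)/2 + ∫(-5/(3*t)) dt + ∫(cos(t)) dt.
Step 3. Evaluate the standard form [assuming t > 0]: now -5*log(t)/3 + 3*sin(4*t)/2 + ∫(cos(t)) dt.
Step 4. Evaluate the standard form: now -5*log(t)/3 + sin(t) + 3*sin(4*t)/2.
Answer: -5*log(t)/3 + sin(t) + 3*sin(4*t)/2.


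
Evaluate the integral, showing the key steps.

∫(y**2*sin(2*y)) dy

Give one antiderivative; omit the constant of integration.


Step 1. Integrate ∫(y**2*sin(2*y)) dy by parts with u = y**2, dv = (sin(2*y)) dy, so v = -cos(2*y)/2: now -y**2*cos(2*y)/2 + ∫(y*cos(2*y)) dy.
Step 2. Integrate ∫(y*cos(2*y)) dy by parts with u = y, dv = (cos(2*y)) dy, so v = sin(2*y)/2: now -y**2*cos(2*y)/2 + y*sin(2*y)/2 + ∫(-sin(2*y)/2) dy.
Step 3. Evaluate the standard form: now -y**2*cos(2*y)/2 + y*sin(2*y)/2 + cos(2*y)/4.
Answer: -y**2*cos(2*y)/2 + y*sin(2*y)/2 + cos(2*y)/4.


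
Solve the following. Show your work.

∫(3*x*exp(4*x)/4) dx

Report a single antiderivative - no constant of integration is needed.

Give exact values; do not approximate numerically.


Step 1. Integrate ∫(3*x*exp(4*x)/4) dx by parts with u = x, dv = (3*exp(4*x)/4) dx, so v = 3*exp(4*x)/16: now 3*x*exp(4*x)/16 + ∫(-3*exp(4*x)/16) dx.
Step 2. Evaluate the standard form: now 3*x*exp(4*x)/16 - 3*exp(4*x)/64.
Answer: 3*x*exp(4*x)/16 - 3*exp(4*x)/64.


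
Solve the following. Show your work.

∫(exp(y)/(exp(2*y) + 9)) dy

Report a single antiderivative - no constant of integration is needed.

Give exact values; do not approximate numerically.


Step 1. Substitute u = exp(y), turning ∫(exp(y)/(exp(2*y) + 9)) dy into ∫(1/(u**2 + 9)) du: now ∫(1/(u**2 + 9)) du.
Step 2. Evaluate the standard form: now atan(u/3)/3.
Step 3. Substitute back u = exp(y): now atan(exp(y)/3)/3.
Answer: atan(exp(y)/3)/3.


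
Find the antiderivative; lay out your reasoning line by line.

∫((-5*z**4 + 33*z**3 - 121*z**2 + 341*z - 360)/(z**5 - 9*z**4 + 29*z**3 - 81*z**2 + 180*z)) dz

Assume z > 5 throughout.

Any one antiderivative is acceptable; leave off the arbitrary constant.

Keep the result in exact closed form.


Step 1. Decompose ∫((-5*z**4 + 33*z**3 - 121*z**2 + 341*z - 360)/(z**5 - 9*z**4 + 29*z**3 - 81*z**2 + 180*z)) dz by partial fractions, (-5*z**4 + 33*z**3 - 121*z**2 + 341*z - 360)/(z**5 - 9*z**4 + 29*z**3 - 81*z**2 + 180*z) = 4/(z**2 + 9) + 1/(z - 4) - 4/(z - 5) - 2/z: now ∫(-2/z) dz + ∫(-4/(z - 5)) dz + ∫(1/(z - 4)) dz + ∫(4/(z**2 + 9)) dz.
Step 2. Evaluate the standard form [assuming z > 0]: now -2*log(z) + ∫(-4/(z - 5)) dz + ∫(1/(z - 4)) dz + ∫(4/(z**2 + 9)) dz.
Step 3. Evaluate the standard form [assuming z > 4]: now -2*log(z) + log(z - 4) + ∫(-4/(z - 5)) dz + ∫(4/(z**2 + 9)) dz.
Step 4. Evaluate the standard form [assuming z > 5]: now -2*log(z) - 4*log(z - 5) + log(z - 4) + ∫(4/(z**2 + 9)) dz.
Step 5. Evaluate the standard form: now -2*log(z) - 4*log(z - 5) + log(z - 4) + 4*atan(z/3)/3.
Answer: -2*log(z) - 4*log(z - 5) + log(z - 4) + 4*atan(z/3)/3.


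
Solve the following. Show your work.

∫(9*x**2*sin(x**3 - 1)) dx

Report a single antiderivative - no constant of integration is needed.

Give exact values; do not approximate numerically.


Step 1. Substitute u = x**3 - 1, turning ∫(9*x**2*sin(x**3 - 1)) dx into ∫(3*sin(u)) du: now ∫(3*sin(u)) du.
Step 2. Evaluate the standard form: now -3*cos(u).
Step 3. Substitute back u = x**3 - 1: now -3*cos(x**3 - 1).
Answer: -3*cos(x**3 - 1).


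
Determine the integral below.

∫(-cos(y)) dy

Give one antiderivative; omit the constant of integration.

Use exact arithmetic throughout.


Answer: -sin(y).


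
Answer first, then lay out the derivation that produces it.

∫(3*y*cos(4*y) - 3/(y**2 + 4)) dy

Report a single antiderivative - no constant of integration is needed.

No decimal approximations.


The answer is 3*y*sin(4*y)/4 + 3*cos(4*y)/16 - 3*atan(y/2)/2.
Step 1. Rewrite: now ∫(3*y*cos(4*y)) dy + ∫(-3/(y**2 + 4)) dy.
Step 2. Integrate ∫(3*y*cos(4*y)) dy by parts with u = y, dv = (3*cos(4*y)) dy, so v = 3*sin(4*y)/4: now 3*y*sin(4*y)/4 + ∫(-3/(y**2 + 4)) dy + ∫(-3*sin(4*y)/4) dy.
Step 3. Evaluate the standard form: now 3*y*sin(4*y)/4 + 3*cos(4*y)/16 + ∫(-3/(y**2 + 4)) dy.
Step 4. Evaluate the standard form: now 3*y*sin(4*y)/4 + 3*cos(4*y)/16 - 3*atan(y/2)/2.
Answer: 3*y*sin(4*y)/4 + 3*cos(4*y)/16 - 3*atan(y/2)/2.


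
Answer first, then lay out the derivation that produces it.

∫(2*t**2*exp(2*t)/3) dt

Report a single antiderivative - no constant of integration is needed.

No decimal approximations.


The answer is t**2*exp(2*t)/3 - t*exp(2*t)/3 + exp(2*t)/6.
Step 1. Integrate ∫(2*t**2*exp(2*t)/3) dt by parts with u = t**2, dv = (2*exp(2*t)/3) dt, so v = exp(2*t)/3: now t**2*exp(2*t)/3 + ∫(-2*t*exp(2*t)/3) dt.
Step 2. Integrate ∫(-2*t*exp(2*t)/3) dt by parts with u = t, dv = (-2*exp(2*t)/3) dt, so v = -exp(2*t)/3: now t**2*exp(2*t)/3 - t*exp(2*t)/3 + ∫(exp(2*t)/3) dt.
Step 3. Evaluate the standard form: now t**2*exp(2*t)/3 - t*exp(2*t)/3 + exp(2*t)/6.
Answer: t**2*exp(2*t)/3 - t*exp(2*t)/3 + exp(2*t)/6.


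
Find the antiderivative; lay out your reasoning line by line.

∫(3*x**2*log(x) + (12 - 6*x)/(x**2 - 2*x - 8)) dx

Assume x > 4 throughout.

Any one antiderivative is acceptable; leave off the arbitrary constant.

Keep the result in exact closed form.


Step 1. Rewrite: now ∫(3*x**2*log(x)) dx + ∫((12 - 6*x)/(x**2 - 2*x - 8)) dx.
Step 2. Integrate ∫(3*x**2*log(x)) dx by parts with u = log(x), dv = (3*x**2) dx, so v = x**3 [assuming x > 0]: now x**3*log(x) + ∫(-x**2) dx + ∫((12 - 6*x)/(x**2 - 2*x - 8)) dx.
Step 3. Evaluate the standard form: now x**3*log(x) - x**3/3 + ∫((12 - 6*x)/(x**2 - 2*x - 8)) dx.
Step 4. Decompose ∫((12 - 6*x)/(x**2 - 2*x - 8)) dx by partial fractions, (12 - 6*x)/(x**2 - 2*x - 8) = -4/(x + 2) - 2/(x - 4): now x**3*log(x) - x**3/3 + ∫(-2/(x - 4)) dx + ∫(-4/(x + 2)) dx.
Step 5. Evaluate the standard form [assuming x > -2]: now x**3*log(x) - x**3/3 - 4*log(x + 2) + ∫(-2/(x - 4)) dx.
Step 6. Evaluate the standard form [assuming x > 4]: now x**3*log(x) - x**3/3 - 2*log(x - 4) - 4*log(x + 2).
Answer: x**3*log(x) - x**3/3 - 2*log(x - 4) - 4*log(x + 2).


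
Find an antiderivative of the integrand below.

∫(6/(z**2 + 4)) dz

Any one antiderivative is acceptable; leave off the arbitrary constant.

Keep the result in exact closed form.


Answer: 3*atan(z/2).


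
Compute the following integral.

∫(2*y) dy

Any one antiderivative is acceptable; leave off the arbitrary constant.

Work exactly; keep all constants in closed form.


Answer: y**2.


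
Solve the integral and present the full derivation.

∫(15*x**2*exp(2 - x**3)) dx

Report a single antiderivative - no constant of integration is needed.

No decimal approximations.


Step 1. Substitute u = x**3 - 2, turning ∫(15*x**2*exp(2 - x**3)) dx into ∫(5*exp(-u)) du: now ∫(5*exp(-u)) du.
Step 2. Evaluate the standard form: now -5*exp(-u).
Step 3. Substitute back u = x**3 - 2: now -5*exp(2 - x**3).
Answer: -5*exp(2 - x**3).


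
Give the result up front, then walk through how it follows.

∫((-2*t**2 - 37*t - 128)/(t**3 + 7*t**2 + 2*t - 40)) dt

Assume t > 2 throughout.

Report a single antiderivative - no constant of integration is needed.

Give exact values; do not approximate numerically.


The answer is -5*log(t - 2) + 2*log(t + 4) + log(t + 5).
Step 1. Decompose ∫((-2*t**2 - 37*t - 128)/(t**3 + 7*t**2 + 2*t - 40)) dt by partial fractions, (-2*t**2 - 37*t - 128)/(t**3 + 7*t**2 + 2*t - 40) = 1/(t + 5) + 2/(t + 4) - 5/(t - 2): now ∫(-5/(t - 2)) dt + ∫(2/(t + 4)) dt + ∫(1/(t + 5)) dt.
Step 2. Evaluate the standard form [assuming t > -4]: now 2*log(t + 4) + ∫(-5/(t - 2)) dt + ∫(1/(t + 5)) dt.
Step 3. Evaluate the standard form [assuming t > 2]: now -5*log(t - 2) + 2*log(t + 4) + ∫(1/(t + 5)) dt.
Step 4. Evaluate the standard form [assuming t > -5]: now -5*log(t - 2) + 2*log(t + 4) + log(t + 5).
Answer: -5*log(t - 2) + 2*log(t + 4) + log(t + 5).
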